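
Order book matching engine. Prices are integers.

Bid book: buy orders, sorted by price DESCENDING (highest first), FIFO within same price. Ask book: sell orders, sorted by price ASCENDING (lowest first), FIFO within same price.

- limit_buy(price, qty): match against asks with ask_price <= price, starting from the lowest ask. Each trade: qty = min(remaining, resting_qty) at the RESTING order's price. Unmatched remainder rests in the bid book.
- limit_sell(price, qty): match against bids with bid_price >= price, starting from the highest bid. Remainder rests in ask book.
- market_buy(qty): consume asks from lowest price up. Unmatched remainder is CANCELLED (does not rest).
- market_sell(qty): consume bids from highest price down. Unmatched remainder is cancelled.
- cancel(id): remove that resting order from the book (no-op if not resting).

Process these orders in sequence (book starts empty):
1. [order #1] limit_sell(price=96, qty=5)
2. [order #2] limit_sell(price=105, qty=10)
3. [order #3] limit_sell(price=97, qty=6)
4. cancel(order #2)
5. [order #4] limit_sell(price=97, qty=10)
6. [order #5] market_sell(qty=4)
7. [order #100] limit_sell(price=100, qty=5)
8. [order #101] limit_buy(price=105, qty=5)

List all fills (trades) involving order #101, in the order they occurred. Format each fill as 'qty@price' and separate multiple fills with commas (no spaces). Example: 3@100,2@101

After op 1 [order #1] limit_sell(price=96, qty=5): fills=none; bids=[-] asks=[#1:5@96]
After op 2 [order #2] limit_sell(price=105, qty=10): fills=none; bids=[-] asks=[#1:5@96 #2:10@105]
After op 3 [order #3] limit_sell(price=97, qty=6): fills=none; bids=[-] asks=[#1:5@96 #3:6@97 #2:10@105]
After op 4 cancel(order #2): fills=none; bids=[-] asks=[#1:5@96 #3:6@97]
After op 5 [order #4] limit_sell(price=97, qty=10): fills=none; bids=[-] asks=[#1:5@96 #3:6@97 #4:10@97]
After op 6 [order #5] market_sell(qty=4): fills=none; bids=[-] asks=[#1:5@96 #3:6@97 #4:10@97]
After op 7 [order #100] limit_sell(price=100, qty=5): fills=none; bids=[-] asks=[#1:5@96 #3:6@97 #4:10@97 #100:5@100]
After op 8 [order #101] limit_buy(price=105, qty=5): fills=#101x#1:5@96; bids=[-] asks=[#3:6@97 #4:10@97 #100:5@100]

Answer: 5@96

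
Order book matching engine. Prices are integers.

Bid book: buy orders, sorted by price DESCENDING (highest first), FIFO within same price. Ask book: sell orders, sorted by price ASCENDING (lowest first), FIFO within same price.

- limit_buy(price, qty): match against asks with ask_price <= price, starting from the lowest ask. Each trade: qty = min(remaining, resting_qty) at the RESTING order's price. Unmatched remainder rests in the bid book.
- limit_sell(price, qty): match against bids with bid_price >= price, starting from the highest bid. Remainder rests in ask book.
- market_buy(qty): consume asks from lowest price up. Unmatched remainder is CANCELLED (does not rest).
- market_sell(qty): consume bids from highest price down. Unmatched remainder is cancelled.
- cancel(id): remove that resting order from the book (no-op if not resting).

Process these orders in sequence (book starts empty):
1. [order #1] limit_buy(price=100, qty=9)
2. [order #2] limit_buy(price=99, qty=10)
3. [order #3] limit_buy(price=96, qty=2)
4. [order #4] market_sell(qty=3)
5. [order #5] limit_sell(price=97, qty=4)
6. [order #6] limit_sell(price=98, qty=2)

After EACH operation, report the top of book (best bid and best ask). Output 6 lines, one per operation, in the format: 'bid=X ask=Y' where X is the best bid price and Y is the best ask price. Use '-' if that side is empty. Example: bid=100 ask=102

After op 1 [order #1] limit_buy(price=100, qty=9): fills=none; bids=[#1:9@100] asks=[-]
After op 2 [order #2] limit_buy(price=99, qty=10): fills=none; bids=[#1:9@100 #2:10@99] asks=[-]
After op 3 [order #3] limit_buy(price=96, qty=2): fills=none; bids=[#1:9@100 #2:10@99 #3:2@96] asks=[-]
After op 4 [order #4] market_sell(qty=3): fills=#1x#4:3@100; bids=[#1:6@100 #2:10@99 #3:2@96] asks=[-]
After op 5 [order #5] limit_sell(price=97, qty=4): fills=#1x#5:4@100; bids=[#1:2@100 #2:10@99 #3:2@96] asks=[-]
After op 6 [order #6] limit_sell(price=98, qty=2): fills=#1x#6:2@100; bids=[#2:10@99 #3:2@96] asks=[-]

Answer: bid=100 ask=-
bid=100 ask=-
bid=100 ask=-
bid=100 ask=-
bid=100 ask=-
bid=99 ask=-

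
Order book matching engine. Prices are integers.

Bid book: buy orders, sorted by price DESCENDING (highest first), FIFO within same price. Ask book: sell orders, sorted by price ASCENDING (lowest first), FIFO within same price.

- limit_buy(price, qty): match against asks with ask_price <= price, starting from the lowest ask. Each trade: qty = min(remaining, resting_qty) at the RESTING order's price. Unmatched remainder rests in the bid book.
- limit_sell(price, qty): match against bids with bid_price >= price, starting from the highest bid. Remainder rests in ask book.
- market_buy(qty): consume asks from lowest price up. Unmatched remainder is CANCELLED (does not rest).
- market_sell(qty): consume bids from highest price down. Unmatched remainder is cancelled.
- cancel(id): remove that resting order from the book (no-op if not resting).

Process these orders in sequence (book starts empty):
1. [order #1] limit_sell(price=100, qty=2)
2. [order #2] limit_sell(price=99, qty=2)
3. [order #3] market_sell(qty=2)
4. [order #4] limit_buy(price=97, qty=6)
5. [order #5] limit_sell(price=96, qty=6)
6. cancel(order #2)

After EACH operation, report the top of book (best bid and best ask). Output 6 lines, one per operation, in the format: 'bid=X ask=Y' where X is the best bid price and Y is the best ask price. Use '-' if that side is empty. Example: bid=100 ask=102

After op 1 [order #1] limit_sell(price=100, qty=2): fills=none; bids=[-] asks=[#1:2@100]
After op 2 [order #2] limit_sell(price=99, qty=2): fills=none; bids=[-] asks=[#2:2@99 #1:2@100]
After op 3 [order #3] market_sell(qty=2): fills=none; bids=[-] asks=[#2:2@99 #1:2@100]
After op 4 [order #4] limit_buy(price=97, qty=6): fills=none; bids=[#4:6@97] asks=[#2:2@99 #1:2@100]
After op 5 [order #5] limit_sell(price=96, qty=6): fills=#4x#5:6@97; bids=[-] asks=[#2:2@99 #1:2@100]
After op 6 cancel(order #2): fills=none; bids=[-] asks=[#1:2@100]

Answer: bid=- ask=100
bid=- ask=99
bid=- ask=99
bid=97 ask=99
bid=- ask=99
bid=- ask=100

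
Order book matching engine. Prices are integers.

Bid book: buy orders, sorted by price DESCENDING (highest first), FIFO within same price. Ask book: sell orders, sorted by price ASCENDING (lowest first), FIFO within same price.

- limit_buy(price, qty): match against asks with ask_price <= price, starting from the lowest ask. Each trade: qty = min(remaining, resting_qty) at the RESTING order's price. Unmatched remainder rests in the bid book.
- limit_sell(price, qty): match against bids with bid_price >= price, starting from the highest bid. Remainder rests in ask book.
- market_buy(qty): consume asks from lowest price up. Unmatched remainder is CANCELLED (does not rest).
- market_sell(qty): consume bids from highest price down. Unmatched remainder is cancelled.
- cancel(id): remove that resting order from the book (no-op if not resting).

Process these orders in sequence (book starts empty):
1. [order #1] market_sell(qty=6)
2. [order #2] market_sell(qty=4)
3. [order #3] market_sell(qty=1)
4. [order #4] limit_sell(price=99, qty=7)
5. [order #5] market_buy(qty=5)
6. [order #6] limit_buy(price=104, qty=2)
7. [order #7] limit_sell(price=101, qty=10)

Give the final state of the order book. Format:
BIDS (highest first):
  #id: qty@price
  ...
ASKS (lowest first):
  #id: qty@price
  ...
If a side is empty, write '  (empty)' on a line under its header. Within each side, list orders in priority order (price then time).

Answer: BIDS (highest first):
  (empty)
ASKS (lowest first):
  #7: 10@101

Derivation:
After op 1 [order #1] market_sell(qty=6): fills=none; bids=[-] asks=[-]
After op 2 [order #2] market_sell(qty=4): fills=none; bids=[-] asks=[-]
After op 3 [order #3] market_sell(qty=1): fills=none; bids=[-] asks=[-]
After op 4 [order #4] limit_sell(price=99, qty=7): fills=none; bids=[-] asks=[#4:7@99]
After op 5 [order #5] market_buy(qty=5): fills=#5x#4:5@99; bids=[-] asks=[#4:2@99]
After op 6 [order #6] limit_buy(price=104, qty=2): fills=#6x#4:2@99; bids=[-] asks=[-]
After op 7 [order #7] limit_sell(price=101, qty=10): fills=none; bids=[-] asks=[#7:10@101]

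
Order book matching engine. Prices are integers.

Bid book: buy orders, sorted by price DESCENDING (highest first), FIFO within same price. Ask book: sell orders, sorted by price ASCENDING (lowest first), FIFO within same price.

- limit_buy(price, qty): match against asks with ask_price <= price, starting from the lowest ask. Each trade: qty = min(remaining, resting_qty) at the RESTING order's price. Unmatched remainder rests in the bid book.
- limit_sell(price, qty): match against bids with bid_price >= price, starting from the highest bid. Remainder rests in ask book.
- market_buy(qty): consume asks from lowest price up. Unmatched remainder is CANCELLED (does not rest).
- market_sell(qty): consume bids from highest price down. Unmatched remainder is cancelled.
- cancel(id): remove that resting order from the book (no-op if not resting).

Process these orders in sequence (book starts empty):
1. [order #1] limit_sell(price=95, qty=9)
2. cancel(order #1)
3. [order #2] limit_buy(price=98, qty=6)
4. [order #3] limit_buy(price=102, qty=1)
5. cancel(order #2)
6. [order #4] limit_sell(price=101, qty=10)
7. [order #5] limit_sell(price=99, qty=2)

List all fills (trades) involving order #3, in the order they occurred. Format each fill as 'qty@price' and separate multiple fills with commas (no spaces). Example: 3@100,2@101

Answer: 1@102

Derivation:
After op 1 [order #1] limit_sell(price=95, qty=9): fills=none; bids=[-] asks=[#1:9@95]
After op 2 cancel(order #1): fills=none; bids=[-] asks=[-]
After op 3 [order #2] limit_buy(price=98, qty=6): fills=none; bids=[#2:6@98] asks=[-]
After op 4 [order #3] limit_buy(price=102, qty=1): fills=none; bids=[#3:1@102 #2:6@98] asks=[-]
After op 5 cancel(order #2): fills=none; bids=[#3:1@102] asks=[-]
After op 6 [order #4] limit_sell(price=101, qty=10): fills=#3x#4:1@102; bids=[-] asks=[#4:9@101]
After op 7 [order #5] limit_sell(price=99, qty=2): fills=none; bids=[-] asks=[#5:2@99 #4:9@101]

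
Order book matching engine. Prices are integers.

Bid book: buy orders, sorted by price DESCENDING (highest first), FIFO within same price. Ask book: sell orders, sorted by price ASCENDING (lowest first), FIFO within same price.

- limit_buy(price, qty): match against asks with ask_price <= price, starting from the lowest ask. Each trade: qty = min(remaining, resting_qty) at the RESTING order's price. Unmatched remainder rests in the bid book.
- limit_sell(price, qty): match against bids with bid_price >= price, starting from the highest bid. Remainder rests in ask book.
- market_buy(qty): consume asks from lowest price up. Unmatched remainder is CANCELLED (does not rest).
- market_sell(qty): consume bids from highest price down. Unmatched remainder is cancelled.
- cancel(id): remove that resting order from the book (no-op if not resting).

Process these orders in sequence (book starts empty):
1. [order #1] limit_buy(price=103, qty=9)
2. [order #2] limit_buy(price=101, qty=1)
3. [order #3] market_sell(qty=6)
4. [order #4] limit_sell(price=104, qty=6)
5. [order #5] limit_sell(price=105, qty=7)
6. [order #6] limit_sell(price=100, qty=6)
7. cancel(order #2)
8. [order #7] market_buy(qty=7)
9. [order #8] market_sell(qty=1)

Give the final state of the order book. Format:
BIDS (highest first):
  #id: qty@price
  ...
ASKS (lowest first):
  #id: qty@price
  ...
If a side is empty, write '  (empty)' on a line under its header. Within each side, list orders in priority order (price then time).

Answer: BIDS (highest first):
  (empty)
ASKS (lowest first):
  #4: 1@104
  #5: 7@105

Derivation:
After op 1 [order #1] limit_buy(price=103, qty=9): fills=none; bids=[#1:9@103] asks=[-]
After op 2 [order #2] limit_buy(price=101, qty=1): fills=none; bids=[#1:9@103 #2:1@101] asks=[-]
After op 3 [order #3] market_sell(qty=6): fills=#1x#3:6@103; bids=[#1:3@103 #2:1@101] asks=[-]
After op 4 [order #4] limit_sell(price=104, qty=6): fills=none; bids=[#1:3@103 #2:1@101] asks=[#4:6@104]
After op 5 [order #5] limit_sell(price=105, qty=7): fills=none; bids=[#1:3@103 #2:1@101] asks=[#4:6@104 #5:7@105]
After op 6 [order #6] limit_sell(price=100, qty=6): fills=#1x#6:3@103 #2x#6:1@101; bids=[-] asks=[#6:2@100 #4:6@104 #5:7@105]
After op 7 cancel(order #2): fills=none; bids=[-] asks=[#6:2@100 #4:6@104 #5:7@105]
After op 8 [order #7] market_buy(qty=7): fills=#7x#6:2@100 #7x#4:5@104; bids=[-] asks=[#4:1@104 #5:7@105]
After op 9 [order #8] market_sell(qty=1): fills=none; bids=[-] asks=[#4:1@104 #5:7@105]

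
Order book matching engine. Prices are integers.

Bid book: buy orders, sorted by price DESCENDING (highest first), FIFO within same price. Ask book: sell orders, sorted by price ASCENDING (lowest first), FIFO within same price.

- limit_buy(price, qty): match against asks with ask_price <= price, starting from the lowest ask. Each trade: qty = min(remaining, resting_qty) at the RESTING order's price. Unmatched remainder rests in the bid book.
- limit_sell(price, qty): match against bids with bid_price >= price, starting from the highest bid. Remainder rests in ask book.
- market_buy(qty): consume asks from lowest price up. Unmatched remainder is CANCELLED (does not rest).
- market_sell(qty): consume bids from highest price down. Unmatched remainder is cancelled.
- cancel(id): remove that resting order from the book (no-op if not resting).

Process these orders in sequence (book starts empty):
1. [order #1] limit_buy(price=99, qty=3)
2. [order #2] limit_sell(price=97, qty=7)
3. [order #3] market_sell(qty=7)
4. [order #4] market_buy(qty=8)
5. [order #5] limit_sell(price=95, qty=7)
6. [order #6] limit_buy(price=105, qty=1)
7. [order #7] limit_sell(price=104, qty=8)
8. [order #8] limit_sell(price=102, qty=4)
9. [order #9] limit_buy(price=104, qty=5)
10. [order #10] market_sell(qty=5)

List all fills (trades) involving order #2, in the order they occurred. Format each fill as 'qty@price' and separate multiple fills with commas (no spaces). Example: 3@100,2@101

Answer: 3@99,4@97

Derivation:
After op 1 [order #1] limit_buy(price=99, qty=3): fills=none; bids=[#1:3@99] asks=[-]
After op 2 [order #2] limit_sell(price=97, qty=7): fills=#1x#2:3@99; bids=[-] asks=[#2:4@97]
After op 3 [order #3] market_sell(qty=7): fills=none; bids=[-] asks=[#2:4@97]
After op 4 [order #4] market_buy(qty=8): fills=#4x#2:4@97; bids=[-] asks=[-]
After op 5 [order #5] limit_sell(price=95, qty=7): fills=none; bids=[-] asks=[#5:7@95]
After op 6 [order #6] limit_buy(price=105, qty=1): fills=#6x#5:1@95; bids=[-] asks=[#5:6@95]
After op 7 [order #7] limit_sell(price=104, qty=8): fills=none; bids=[-] asks=[#5:6@95 #7:8@104]
After op 8 [order #8] limit_sell(price=102, qty=4): fills=none; bids=[-] asks=[#5:6@95 #8:4@102 #7:8@104]
After op 9 [order #9] limit_buy(price=104, qty=5): fills=#9x#5:5@95; bids=[-] asks=[#5:1@95 #8:4@102 #7:8@104]
After op 10 [order #10] market_sell(qty=5): fills=none; bids=[-] asks=[#5:1@95 #8:4@102 #7:8@104]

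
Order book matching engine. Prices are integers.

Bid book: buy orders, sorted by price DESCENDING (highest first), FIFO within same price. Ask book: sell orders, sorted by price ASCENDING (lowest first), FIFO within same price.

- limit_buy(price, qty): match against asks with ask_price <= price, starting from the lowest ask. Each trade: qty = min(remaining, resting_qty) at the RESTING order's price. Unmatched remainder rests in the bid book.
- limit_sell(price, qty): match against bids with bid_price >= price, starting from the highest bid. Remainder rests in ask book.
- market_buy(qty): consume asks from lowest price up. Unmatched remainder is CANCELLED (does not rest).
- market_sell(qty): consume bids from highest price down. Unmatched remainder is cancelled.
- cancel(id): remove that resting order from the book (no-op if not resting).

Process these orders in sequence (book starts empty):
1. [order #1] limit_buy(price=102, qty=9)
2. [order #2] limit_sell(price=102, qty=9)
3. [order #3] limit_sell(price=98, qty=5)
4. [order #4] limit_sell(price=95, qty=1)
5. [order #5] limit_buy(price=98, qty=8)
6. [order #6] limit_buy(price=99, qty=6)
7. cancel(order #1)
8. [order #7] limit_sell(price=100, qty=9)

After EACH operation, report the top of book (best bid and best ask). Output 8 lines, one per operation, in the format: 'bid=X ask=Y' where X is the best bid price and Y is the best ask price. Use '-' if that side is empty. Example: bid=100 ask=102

After op 1 [order #1] limit_buy(price=102, qty=9): fills=none; bids=[#1:9@102] asks=[-]
After op 2 [order #2] limit_sell(price=102, qty=9): fills=#1x#2:9@102; bids=[-] asks=[-]
After op 3 [order #3] limit_sell(price=98, qty=5): fills=none; bids=[-] asks=[#3:5@98]
After op 4 [order #4] limit_sell(price=95, qty=1): fills=none; bids=[-] asks=[#4:1@95 #3:5@98]
After op 5 [order #5] limit_buy(price=98, qty=8): fills=#5x#4:1@95 #5x#3:5@98; bids=[#5:2@98] asks=[-]
After op 6 [order #6] limit_buy(price=99, qty=6): fills=none; bids=[#6:6@99 #5:2@98] asks=[-]
After op 7 cancel(order #1): fills=none; bids=[#6:6@99 #5:2@98] asks=[-]
After op 8 [order #7] limit_sell(price=100, qty=9): fills=none; bids=[#6:6@99 #5:2@98] asks=[#7:9@100]

Answer: bid=102 ask=-
bid=- ask=-
bid=- ask=98
bid=- ask=95
bid=98 ask=-
bid=99 ask=-
bid=99 ask=-
bid=99 ask=100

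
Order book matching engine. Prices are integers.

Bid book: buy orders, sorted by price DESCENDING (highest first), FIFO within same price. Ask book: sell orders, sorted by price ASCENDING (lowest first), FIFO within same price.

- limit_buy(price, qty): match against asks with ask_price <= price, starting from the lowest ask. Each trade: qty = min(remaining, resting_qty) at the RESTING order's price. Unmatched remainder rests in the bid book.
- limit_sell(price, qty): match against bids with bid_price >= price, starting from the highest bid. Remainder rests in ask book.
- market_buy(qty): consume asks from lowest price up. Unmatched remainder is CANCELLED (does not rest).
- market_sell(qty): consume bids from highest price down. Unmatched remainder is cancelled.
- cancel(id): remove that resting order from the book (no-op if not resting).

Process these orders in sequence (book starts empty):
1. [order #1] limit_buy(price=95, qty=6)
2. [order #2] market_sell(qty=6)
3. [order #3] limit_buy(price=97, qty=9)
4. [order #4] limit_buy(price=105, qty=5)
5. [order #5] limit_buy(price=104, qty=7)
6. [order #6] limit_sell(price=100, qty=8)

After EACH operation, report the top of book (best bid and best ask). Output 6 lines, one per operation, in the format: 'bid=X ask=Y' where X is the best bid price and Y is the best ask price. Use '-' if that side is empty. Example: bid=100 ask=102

Answer: bid=95 ask=-
bid=- ask=-
bid=97 ask=-
bid=105 ask=-
bid=105 ask=-
bid=104 ask=-

Derivation:
After op 1 [order #1] limit_buy(price=95, qty=6): fills=none; bids=[#1:6@95] asks=[-]
After op 2 [order #2] market_sell(qty=6): fills=#1x#2:6@95; bids=[-] asks=[-]
After op 3 [order #3] limit_buy(price=97, qty=9): fills=none; bids=[#3:9@97] asks=[-]
After op 4 [order #4] limit_buy(price=105, qty=5): fills=none; bids=[#4:5@105 #3:9@97] asks=[-]
After op 5 [order #5] limit_buy(price=104, qty=7): fills=none; bids=[#4:5@105 #5:7@104 #3:9@97] asks=[-]
After op 6 [order #6] limit_sell(price=100, qty=8): fills=#4x#6:5@105 #5x#6:3@104; bids=[#5:4@104 #3:9@97] asks=[-]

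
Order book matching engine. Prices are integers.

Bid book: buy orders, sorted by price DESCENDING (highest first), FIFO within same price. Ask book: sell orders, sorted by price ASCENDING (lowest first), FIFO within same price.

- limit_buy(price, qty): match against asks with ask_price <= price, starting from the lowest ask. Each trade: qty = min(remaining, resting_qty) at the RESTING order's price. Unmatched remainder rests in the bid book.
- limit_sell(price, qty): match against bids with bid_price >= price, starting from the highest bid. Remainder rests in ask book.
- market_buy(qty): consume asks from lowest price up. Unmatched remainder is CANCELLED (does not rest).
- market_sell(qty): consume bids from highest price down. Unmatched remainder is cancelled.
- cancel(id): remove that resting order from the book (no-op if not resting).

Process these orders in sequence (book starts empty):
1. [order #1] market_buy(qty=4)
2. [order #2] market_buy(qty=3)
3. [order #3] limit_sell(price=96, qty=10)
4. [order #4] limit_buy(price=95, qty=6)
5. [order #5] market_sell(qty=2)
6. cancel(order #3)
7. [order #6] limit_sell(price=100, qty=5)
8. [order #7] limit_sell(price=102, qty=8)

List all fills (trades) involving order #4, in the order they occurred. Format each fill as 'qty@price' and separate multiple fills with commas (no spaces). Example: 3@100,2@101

Answer: 2@95

Derivation:
After op 1 [order #1] market_buy(qty=4): fills=none; bids=[-] asks=[-]
After op 2 [order #2] market_buy(qty=3): fills=none; bids=[-] asks=[-]
After op 3 [order #3] limit_sell(price=96, qty=10): fills=none; bids=[-] asks=[#3:10@96]
After op 4 [order #4] limit_buy(price=95, qty=6): fills=none; bids=[#4:6@95] asks=[#3:10@96]
After op 5 [order #5] market_sell(qty=2): fills=#4x#5:2@95; bids=[#4:4@95] asks=[#3:10@96]
After op 6 cancel(order #3): fills=none; bids=[#4:4@95] asks=[-]
After op 7 [order #6] limit_sell(price=100, qty=5): fills=none; bids=[#4:4@95] asks=[#6:5@100]
After op 8 [order #7] limit_sell(price=102, qty=8): fills=none; bids=[#4:4@95] asks=[#6:5@100 #7:8@102]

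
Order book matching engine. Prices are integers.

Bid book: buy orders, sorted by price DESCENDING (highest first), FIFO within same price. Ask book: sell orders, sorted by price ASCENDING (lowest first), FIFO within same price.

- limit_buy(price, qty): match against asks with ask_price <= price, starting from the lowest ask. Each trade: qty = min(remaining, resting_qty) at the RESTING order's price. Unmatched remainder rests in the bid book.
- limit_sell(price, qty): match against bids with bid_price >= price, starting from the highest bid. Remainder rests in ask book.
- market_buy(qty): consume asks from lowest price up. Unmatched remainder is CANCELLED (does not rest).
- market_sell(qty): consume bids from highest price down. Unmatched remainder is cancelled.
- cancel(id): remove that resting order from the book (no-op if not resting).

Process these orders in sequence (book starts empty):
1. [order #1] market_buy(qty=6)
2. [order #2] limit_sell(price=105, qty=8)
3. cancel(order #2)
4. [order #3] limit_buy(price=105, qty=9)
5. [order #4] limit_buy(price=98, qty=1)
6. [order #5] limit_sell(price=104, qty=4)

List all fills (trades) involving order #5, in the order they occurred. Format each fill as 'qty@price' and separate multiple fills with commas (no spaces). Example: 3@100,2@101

Answer: 4@105

Derivation:
After op 1 [order #1] market_buy(qty=6): fills=none; bids=[-] asks=[-]
After op 2 [order #2] limit_sell(price=105, qty=8): fills=none; bids=[-] asks=[#2:8@105]
After op 3 cancel(order #2): fills=none; bids=[-] asks=[-]
After op 4 [order #3] limit_buy(price=105, qty=9): fills=none; bids=[#3:9@105] asks=[-]
After op 5 [order #4] limit_buy(price=98, qty=1): fills=none; bids=[#3:9@105 #4:1@98] asks=[-]
After op 6 [order #5] limit_sell(price=104, qty=4): fills=#3x#5:4@105; bids=[#3:5@105 #4:1@98] asks=[-]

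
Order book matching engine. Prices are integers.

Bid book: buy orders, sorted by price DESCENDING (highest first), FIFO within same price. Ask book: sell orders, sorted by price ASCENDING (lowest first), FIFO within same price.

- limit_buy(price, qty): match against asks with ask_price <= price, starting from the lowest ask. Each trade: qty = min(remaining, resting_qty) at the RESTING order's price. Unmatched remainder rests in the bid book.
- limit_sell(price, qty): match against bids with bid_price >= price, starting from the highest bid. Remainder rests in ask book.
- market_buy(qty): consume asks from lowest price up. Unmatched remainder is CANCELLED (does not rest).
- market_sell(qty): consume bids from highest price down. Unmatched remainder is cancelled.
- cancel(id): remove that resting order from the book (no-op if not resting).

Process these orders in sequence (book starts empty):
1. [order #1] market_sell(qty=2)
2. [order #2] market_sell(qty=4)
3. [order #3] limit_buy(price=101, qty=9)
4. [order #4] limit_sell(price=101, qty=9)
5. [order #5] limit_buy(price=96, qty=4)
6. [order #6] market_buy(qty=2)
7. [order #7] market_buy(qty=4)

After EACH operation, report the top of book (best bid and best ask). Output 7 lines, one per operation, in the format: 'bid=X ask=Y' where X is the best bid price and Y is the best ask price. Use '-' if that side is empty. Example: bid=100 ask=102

Answer: bid=- ask=-
bid=- ask=-
bid=101 ask=-
bid=- ask=-
bid=96 ask=-
bid=96 ask=-
bid=96 ask=-

Derivation:
After op 1 [order #1] market_sell(qty=2): fills=none; bids=[-] asks=[-]
After op 2 [order #2] market_sell(qty=4): fills=none; bids=[-] asks=[-]
After op 3 [order #3] limit_buy(price=101, qty=9): fills=none; bids=[#3:9@101] asks=[-]
After op 4 [order #4] limit_sell(price=101, qty=9): fills=#3x#4:9@101; bids=[-] asks=[-]
After op 5 [order #5] limit_buy(price=96, qty=4): fills=none; bids=[#5:4@96] asks=[-]
After op 6 [order #6] market_buy(qty=2): fills=none; bids=[#5:4@96] asks=[-]
After op 7 [order #7] market_buy(qty=4): fills=none; bids=[#5:4@96] asks=[-]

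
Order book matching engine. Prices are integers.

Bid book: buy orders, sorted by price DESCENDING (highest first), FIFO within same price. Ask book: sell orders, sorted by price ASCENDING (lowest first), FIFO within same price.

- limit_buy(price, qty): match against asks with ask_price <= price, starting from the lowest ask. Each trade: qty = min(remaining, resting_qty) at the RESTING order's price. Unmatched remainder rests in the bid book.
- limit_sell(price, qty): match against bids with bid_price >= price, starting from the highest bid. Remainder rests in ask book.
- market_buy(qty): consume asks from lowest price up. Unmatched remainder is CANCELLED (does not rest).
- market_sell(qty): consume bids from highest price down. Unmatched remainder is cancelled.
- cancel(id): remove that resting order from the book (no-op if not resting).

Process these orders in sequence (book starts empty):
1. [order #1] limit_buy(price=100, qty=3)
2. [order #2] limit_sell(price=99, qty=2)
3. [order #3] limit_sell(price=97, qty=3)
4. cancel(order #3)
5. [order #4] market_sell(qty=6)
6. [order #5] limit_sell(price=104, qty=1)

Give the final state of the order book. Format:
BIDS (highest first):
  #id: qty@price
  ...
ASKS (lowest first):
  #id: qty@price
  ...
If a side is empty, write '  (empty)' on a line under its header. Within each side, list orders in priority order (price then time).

After op 1 [order #1] limit_buy(price=100, qty=3): fills=none; bids=[#1:3@100] asks=[-]
After op 2 [order #2] limit_sell(price=99, qty=2): fills=#1x#2:2@100; bids=[#1:1@100] asks=[-]
After op 3 [order #3] limit_sell(price=97, qty=3): fills=#1x#3:1@100; bids=[-] asks=[#3:2@97]
After op 4 cancel(order #3): fills=none; bids=[-] asks=[-]
After op 5 [order #4] market_sell(qty=6): fills=none; bids=[-] asks=[-]
After op 6 [order #5] limit_sell(price=104, qty=1): fills=none; bids=[-] asks=[#5:1@104]

Answer: BIDS (highest first):
  (empty)
ASKS (lowest first):
  #5: 1@104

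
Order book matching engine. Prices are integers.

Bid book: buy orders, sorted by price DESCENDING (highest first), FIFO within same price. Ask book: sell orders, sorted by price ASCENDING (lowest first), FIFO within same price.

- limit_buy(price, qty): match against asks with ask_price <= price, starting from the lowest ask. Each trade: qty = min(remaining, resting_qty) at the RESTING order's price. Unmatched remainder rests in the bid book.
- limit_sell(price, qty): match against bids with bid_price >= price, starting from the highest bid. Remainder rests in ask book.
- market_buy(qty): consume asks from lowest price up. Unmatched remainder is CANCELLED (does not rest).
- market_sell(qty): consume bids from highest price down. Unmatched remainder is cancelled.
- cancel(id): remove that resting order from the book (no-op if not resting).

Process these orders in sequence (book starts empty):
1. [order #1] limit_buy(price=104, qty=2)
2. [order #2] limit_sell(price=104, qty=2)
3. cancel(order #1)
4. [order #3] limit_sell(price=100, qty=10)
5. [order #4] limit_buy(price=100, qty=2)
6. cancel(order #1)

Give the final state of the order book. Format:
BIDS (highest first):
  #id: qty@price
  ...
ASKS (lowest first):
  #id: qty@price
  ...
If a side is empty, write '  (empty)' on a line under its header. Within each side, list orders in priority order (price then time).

After op 1 [order #1] limit_buy(price=104, qty=2): fills=none; bids=[#1:2@104] asks=[-]
After op 2 [order #2] limit_sell(price=104, qty=2): fills=#1x#2:2@104; bids=[-] asks=[-]
After op 3 cancel(order #1): fills=none; bids=[-] asks=[-]
After op 4 [order #3] limit_sell(price=100, qty=10): fills=none; bids=[-] asks=[#3:10@100]
After op 5 [order #4] limit_buy(price=100, qty=2): fills=#4x#3:2@100; bids=[-] asks=[#3:8@100]
After op 6 cancel(order #1): fills=none; bids=[-] asks=[#3:8@100]

Answer: BIDS (highest first):
  (empty)
ASKS (lowest first):
  #3: 8@100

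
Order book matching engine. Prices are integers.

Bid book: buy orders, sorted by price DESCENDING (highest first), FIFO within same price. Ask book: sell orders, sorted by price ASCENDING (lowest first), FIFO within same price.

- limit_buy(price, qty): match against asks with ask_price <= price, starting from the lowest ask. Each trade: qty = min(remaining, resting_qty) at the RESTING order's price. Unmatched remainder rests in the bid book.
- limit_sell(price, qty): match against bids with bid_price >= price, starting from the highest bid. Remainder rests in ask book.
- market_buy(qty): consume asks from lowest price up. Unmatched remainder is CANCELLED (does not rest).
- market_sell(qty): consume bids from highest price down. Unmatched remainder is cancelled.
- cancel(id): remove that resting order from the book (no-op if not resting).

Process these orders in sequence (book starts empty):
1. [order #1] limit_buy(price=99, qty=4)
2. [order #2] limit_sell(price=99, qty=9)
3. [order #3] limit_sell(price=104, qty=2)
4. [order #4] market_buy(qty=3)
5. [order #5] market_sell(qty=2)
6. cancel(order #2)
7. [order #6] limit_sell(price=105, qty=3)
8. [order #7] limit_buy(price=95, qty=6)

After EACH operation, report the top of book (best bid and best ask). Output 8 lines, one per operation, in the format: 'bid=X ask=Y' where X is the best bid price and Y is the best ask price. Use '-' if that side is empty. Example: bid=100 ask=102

Answer: bid=99 ask=-
bid=- ask=99
bid=- ask=99
bid=- ask=99
bid=- ask=99
bid=- ask=104
bid=- ask=104
bid=95 ask=104

Derivation:
After op 1 [order #1] limit_buy(price=99, qty=4): fills=none; bids=[#1:4@99] asks=[-]
After op 2 [order #2] limit_sell(price=99, qty=9): fills=#1x#2:4@99; bids=[-] asks=[#2:5@99]
After op 3 [order #3] limit_sell(price=104, qty=2): fills=none; bids=[-] asks=[#2:5@99 #3:2@104]
After op 4 [order #4] market_buy(qty=3): fills=#4x#2:3@99; bids=[-] asks=[#2:2@99 #3:2@104]
After op 5 [order #5] market_sell(qty=2): fills=none; bids=[-] asks=[#2:2@99 #3:2@104]
After op 6 cancel(order #2): fills=none; bids=[-] asks=[#3:2@104]
After op 7 [order #6] limit_sell(price=105, qty=3): fills=none; bids=[-] asks=[#3:2@104 #6:3@105]
After op 8 [order #7] limit_buy(price=95, qty=6): fills=none; bids=[#7:6@95] asks=[#3:2@104 #6:3@105]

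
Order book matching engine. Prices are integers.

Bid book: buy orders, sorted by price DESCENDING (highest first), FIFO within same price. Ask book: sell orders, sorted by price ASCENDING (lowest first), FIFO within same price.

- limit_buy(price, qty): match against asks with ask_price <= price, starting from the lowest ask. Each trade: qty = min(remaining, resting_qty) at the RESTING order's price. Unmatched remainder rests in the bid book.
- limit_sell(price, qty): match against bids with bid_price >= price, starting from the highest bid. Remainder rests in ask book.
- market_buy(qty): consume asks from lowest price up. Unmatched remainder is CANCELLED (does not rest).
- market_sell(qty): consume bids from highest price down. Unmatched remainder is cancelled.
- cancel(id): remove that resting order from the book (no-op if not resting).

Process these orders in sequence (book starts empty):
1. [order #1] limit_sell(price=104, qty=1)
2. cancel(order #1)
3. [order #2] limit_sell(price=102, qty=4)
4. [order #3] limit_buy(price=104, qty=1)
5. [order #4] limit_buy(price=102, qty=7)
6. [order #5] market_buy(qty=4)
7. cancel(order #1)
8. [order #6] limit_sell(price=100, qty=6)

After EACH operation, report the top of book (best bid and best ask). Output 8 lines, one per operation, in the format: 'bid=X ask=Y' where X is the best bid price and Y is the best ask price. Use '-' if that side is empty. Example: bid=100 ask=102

Answer: bid=- ask=104
bid=- ask=-
bid=- ask=102
bid=- ask=102
bid=102 ask=-
bid=102 ask=-
bid=102 ask=-
bid=- ask=100

Derivation:
After op 1 [order #1] limit_sell(price=104, qty=1): fills=none; bids=[-] asks=[#1:1@104]
After op 2 cancel(order #1): fills=none; bids=[-] asks=[-]
After op 3 [order #2] limit_sell(price=102, qty=4): fills=none; bids=[-] asks=[#2:4@102]
After op 4 [order #3] limit_buy(price=104, qty=1): fills=#3x#2:1@102; bids=[-] asks=[#2:3@102]
After op 5 [order #4] limit_buy(price=102, qty=7): fills=#4x#2:3@102; bids=[#4:4@102] asks=[-]
After op 6 [order #5] market_buy(qty=4): fills=none; bids=[#4:4@102] asks=[-]
After op 7 cancel(order #1): fills=none; bids=[#4:4@102] asks=[-]
After op 8 [order #6] limit_sell(price=100, qty=6): fills=#4x#6:4@102; bids=[-] asks=[#6:2@100]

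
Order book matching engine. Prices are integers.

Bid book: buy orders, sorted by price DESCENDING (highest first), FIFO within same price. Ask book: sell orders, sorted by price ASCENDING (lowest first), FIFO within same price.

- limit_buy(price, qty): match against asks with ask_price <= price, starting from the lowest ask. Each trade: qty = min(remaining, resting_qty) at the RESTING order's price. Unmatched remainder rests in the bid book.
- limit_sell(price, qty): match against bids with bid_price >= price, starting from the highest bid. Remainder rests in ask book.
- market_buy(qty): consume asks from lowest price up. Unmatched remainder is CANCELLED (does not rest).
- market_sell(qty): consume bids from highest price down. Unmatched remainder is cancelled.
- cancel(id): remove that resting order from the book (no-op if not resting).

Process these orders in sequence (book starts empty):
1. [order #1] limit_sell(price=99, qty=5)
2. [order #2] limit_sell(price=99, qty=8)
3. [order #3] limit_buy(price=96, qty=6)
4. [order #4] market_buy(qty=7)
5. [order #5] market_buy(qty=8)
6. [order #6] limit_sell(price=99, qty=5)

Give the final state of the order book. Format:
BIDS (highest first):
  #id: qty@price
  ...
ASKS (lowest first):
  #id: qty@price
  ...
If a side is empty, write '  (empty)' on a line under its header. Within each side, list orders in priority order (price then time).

After op 1 [order #1] limit_sell(price=99, qty=5): fills=none; bids=[-] asks=[#1:5@99]
After op 2 [order #2] limit_sell(price=99, qty=8): fills=none; bids=[-] asks=[#1:5@99 #2:8@99]
After op 3 [order #3] limit_buy(price=96, qty=6): fills=none; bids=[#3:6@96] asks=[#1:5@99 #2:8@99]
After op 4 [order #4] market_buy(qty=7): fills=#4x#1:5@99 #4x#2:2@99; bids=[#3:6@96] asks=[#2:6@99]
After op 5 [order #5] market_buy(qty=8): fills=#5x#2:6@99; bids=[#3:6@96] asks=[-]
After op 6 [order #6] limit_sell(price=99, qty=5): fills=none; bids=[#3:6@96] asks=[#6:5@99]

Answer: BIDS (highest first):
  #3: 6@96
ASKS (lowest first):
  #6: 5@99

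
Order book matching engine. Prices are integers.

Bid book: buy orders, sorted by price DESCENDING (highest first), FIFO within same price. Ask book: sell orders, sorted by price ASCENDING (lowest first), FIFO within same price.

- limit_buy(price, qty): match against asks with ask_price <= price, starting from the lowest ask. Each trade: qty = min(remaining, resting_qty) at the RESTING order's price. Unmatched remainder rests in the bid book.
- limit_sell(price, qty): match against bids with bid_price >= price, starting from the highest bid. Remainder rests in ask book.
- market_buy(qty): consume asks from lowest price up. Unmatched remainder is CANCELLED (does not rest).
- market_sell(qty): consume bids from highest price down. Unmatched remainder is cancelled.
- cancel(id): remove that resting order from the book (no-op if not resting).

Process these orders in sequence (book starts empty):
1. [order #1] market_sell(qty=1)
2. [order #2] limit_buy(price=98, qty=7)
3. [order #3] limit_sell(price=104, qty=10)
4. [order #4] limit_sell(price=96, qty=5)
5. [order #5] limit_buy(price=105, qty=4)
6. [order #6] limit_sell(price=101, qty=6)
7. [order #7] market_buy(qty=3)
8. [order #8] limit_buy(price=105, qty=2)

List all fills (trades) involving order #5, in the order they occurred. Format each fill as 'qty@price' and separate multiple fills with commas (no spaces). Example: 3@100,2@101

Answer: 4@104

Derivation:
After op 1 [order #1] market_sell(qty=1): fills=none; bids=[-] asks=[-]
After op 2 [order #2] limit_buy(price=98, qty=7): fills=none; bids=[#2:7@98] asks=[-]
After op 3 [order #3] limit_sell(price=104, qty=10): fills=none; bids=[#2:7@98] asks=[#3:10@104]
After op 4 [order #4] limit_sell(price=96, qty=5): fills=#2x#4:5@98; bids=[#2:2@98] asks=[#3:10@104]
After op 5 [order #5] limit_buy(price=105, qty=4): fills=#5x#3:4@104; bids=[#2:2@98] asks=[#3:6@104]
After op 6 [order #6] limit_sell(price=101, qty=6): fills=none; bids=[#2:2@98] asks=[#6:6@101 #3:6@104]
After op 7 [order #7] market_buy(qty=3): fills=#7x#6:3@101; bids=[#2:2@98] asks=[#6:3@101 #3:6@104]
After op 8 [order #8] limit_buy(price=105, qty=2): fills=#8x#6:2@101; bids=[#2:2@98] asks=[#6:1@101 #3:6@104]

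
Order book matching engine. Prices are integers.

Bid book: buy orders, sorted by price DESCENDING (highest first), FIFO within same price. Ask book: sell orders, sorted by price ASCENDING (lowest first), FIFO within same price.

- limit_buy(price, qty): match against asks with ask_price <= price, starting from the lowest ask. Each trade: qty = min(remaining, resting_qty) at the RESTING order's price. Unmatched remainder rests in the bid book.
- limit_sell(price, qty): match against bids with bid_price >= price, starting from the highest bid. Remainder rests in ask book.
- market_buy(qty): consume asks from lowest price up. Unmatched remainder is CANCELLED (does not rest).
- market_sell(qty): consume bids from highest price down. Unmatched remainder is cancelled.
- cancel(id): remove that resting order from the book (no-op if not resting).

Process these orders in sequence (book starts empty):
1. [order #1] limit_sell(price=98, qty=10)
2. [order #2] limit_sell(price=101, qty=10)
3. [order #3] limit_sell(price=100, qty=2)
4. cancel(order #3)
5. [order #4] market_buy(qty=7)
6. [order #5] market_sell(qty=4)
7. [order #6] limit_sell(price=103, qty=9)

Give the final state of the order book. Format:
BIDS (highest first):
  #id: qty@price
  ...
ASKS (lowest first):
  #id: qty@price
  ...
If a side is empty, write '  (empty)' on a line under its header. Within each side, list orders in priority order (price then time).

Answer: BIDS (highest first):
  (empty)
ASKS (lowest first):
  #1: 3@98
  #2: 10@101
  #6: 9@103

Derivation:
After op 1 [order #1] limit_sell(price=98, qty=10): fills=none; bids=[-] asks=[#1:10@98]
After op 2 [order #2] limit_sell(price=101, qty=10): fills=none; bids=[-] asks=[#1:10@98 #2:10@101]
After op 3 [order #3] limit_sell(price=100, qty=2): fills=none; bids=[-] asks=[#1:10@98 #3:2@100 #2:10@101]
After op 4 cancel(order #3): fills=none; bids=[-] asks=[#1:10@98 #2:10@101]
After op 5 [order #4] market_buy(qty=7): fills=#4x#1:7@98; bids=[-] asks=[#1:3@98 #2:10@101]
After op 6 [order #5] market_sell(qty=4): fills=none; bids=[-] asks=[#1:3@98 #2:10@101]
After op 7 [order #6] limit_sell(price=103, qty=9): fills=none; bids=[-] asks=[#1:3@98 #2:10@101 #6:9@103]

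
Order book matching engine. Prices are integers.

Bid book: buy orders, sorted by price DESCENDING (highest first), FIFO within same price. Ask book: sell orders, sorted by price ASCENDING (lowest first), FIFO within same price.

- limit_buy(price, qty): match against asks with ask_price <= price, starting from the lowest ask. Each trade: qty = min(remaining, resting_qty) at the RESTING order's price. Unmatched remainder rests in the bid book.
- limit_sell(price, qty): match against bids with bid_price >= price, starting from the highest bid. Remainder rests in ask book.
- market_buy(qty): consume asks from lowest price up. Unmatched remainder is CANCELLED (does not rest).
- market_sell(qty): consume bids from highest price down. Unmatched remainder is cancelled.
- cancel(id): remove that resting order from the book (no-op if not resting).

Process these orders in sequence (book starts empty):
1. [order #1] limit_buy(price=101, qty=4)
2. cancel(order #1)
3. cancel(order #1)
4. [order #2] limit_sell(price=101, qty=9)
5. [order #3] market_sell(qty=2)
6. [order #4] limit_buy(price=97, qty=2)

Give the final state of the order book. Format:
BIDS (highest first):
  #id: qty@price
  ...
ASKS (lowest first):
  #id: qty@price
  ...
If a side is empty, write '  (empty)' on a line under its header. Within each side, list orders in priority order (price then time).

Answer: BIDS (highest first):
  #4: 2@97
ASKS (lowest first):
  #2: 9@101

Derivation:
After op 1 [order #1] limit_buy(price=101, qty=4): fills=none; bids=[#1:4@101] asks=[-]
After op 2 cancel(order #1): fills=none; bids=[-] asks=[-]
After op 3 cancel(order #1): fills=none; bids=[-] asks=[-]
After op 4 [order #2] limit_sell(price=101, qty=9): fills=none; bids=[-] asks=[#2:9@101]
After op 5 [order #3] market_sell(qty=2): fills=none; bids=[-] asks=[#2:9@101]
After op 6 [order #4] limit_buy(price=97, qty=2): fills=none; bids=[#4:2@97] asks=[#2:9@101]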